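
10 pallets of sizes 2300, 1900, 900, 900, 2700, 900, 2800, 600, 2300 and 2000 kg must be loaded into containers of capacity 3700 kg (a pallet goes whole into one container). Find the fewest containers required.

6

Total = 2800 + 2700 + 2300 + 2300 + 2000 + 1900 + 900 + 900 + 900 + 600 = 17300 kg.
Lower bound: ⌈17300/3700⌉ = 5 containers.
Also, 6 pallets each exceed 1850 kg, and no two of those can share a container, so at least 6 containers are needed.
A packing using 6 containers:
  container 1: 2800 + 900 = 3700
  container 2: 2700 + 900 = 3600
  container 3: 2300 + 900 = 3200
  container 4: 2300 + 600 = 2900
  container 5: 2000 = 2000
  container 6: 1900 = 1900
This matches the lower bound, so 6 is optimal.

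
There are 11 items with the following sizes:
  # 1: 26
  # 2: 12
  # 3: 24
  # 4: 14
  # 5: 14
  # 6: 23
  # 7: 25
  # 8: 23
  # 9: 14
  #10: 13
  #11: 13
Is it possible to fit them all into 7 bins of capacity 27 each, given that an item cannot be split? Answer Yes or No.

Total = 201; ⌈201/27⌉ = 8.
At least 8 bins are required, but only 7 are allowed.

No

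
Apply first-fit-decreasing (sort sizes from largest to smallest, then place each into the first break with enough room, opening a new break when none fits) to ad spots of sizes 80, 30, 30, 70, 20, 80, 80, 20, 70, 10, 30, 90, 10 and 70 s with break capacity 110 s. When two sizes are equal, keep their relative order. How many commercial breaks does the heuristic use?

7

Sorted descending: 90, 80, 80, 80, 70, 70, 70, 30, 30, 30, 20, 20, 10, 10.
  90 → break 1 (new)  [load 90/110]
  80 → break 2 (new)  [load 80/110]
  80 → break 3 (new)  [load 80/110]
  80 → break 4 (new)  [load 80/110]
  70 → break 5 (new)  [load 70/110]
  70 → break 6 (new)  [load 70/110]
  70 → break 7 (new)  [load 70/110]
  30 → break 2  [load 110/110]
  30 → break 3  [load 110/110]
  30 → break 4  [load 110/110]
  20 → break 1  [load 110/110]
  20 → break 5  [load 90/110]
  10 → break 5  [load 100/110]
  10 → break 5  [load 110/110]
7 commercial breaks opened.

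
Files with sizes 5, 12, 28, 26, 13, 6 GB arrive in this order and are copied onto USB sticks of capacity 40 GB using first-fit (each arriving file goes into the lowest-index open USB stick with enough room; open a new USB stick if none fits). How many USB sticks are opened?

3

  5 → USB stick 1 (new)  [load 5/40]
  12 → USB stick 1  [load 17/40]
  28 → USB stick 2 (new)  [load 28/40]
  26 → USB stick 3 (new)  [load 26/40]
  13 → USB stick 1  [load 30/40]
  6 → USB stick 1  [load 36/40]
3 USB sticks opened.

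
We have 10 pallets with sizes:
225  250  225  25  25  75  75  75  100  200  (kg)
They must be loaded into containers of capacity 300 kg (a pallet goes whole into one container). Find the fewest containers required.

5

Total = 250 + 225 + 225 + 200 + 100 + 75 + 75 + 75 + 25 + 25 = 1275 kg.
Lower bound: ⌈1275/300⌉ = 5 containers.
A packing using 5 containers:
  container 1: 250 + 25 + 25 = 300
  container 2: 225 + 75 = 300
  container 3: 225 + 75 = 300
  container 4: 200 + 100 = 300
  container 5: 75 = 75
This matches the lower bound, so 5 is optimal.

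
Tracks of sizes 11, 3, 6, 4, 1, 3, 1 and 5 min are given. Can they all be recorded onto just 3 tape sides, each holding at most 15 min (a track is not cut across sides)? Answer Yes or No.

A valid assignment using 3 tape sides:
  side 1: 11 + 4 = 15
  side 2: 6 + 5 + 3 + 1 = 15
  side 3: 3 + 1 = 4
Every load is within 15 min, so 3 tape sides suffice.

Yes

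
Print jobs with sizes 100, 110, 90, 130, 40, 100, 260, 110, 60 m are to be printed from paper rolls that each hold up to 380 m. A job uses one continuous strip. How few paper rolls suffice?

3

Total = 260 + 130 + 110 + 110 + 100 + 100 + 90 + 60 + 40 = 1000 m.
Lower bound: ⌈1000/380⌉ = 3 paper rolls.
A packing using 3 paper rolls:
  roll 1: 260 + 110 = 370
  roll 2: 130 + 110 + 100 + 40 = 380
  roll 3: 100 + 90 + 60 = 250
This matches the lower bound, so 3 is optimal.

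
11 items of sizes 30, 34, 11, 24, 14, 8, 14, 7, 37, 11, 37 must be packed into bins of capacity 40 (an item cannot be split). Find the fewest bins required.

7

Total = 37 + 37 + 34 + 30 + 24 + 14 + 14 + 11 + 11 + 8 + 7 = 227.
Lower bound: ⌈227/40⌉ = 6 bins.
A packing using 7 bins:
  bin 1: 37 = 37
  bin 2: 37 = 37
  bin 3: 34 = 34
  bin 4: 30 + 8 = 38
  bin 5: 24 + 14 = 38
  bin 6: 14 + 11 + 11 = 36
  bin 7: 7 = 7
No arrangement into 6 bins stays within capacity, so 7 is optimal.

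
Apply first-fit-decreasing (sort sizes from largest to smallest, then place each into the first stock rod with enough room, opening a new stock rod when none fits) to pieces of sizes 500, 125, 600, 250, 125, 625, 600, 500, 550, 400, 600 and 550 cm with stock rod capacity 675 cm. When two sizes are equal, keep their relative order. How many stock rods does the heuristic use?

9

Sorted descending: 625, 600, 600, 600, 550, 550, 500, 500, 400, 250, 125, 125.
  625 → stock rod 1 (new)  [load 625/675]
  600 → stock rod 2 (new)  [load 600/675]
  600 → stock rod 3 (new)  [load 600/675]
  600 → stock rod 4 (new)  [load 600/675]
  550 → stock rod 5 (new)  [load 550/675]
  550 → stock rod 6 (new)  [load 550/675]
  500 → stock rod 7 (new)  [load 500/675]
  500 → stock rod 8 (new)  [load 500/675]
  400 → stock rod 9 (new)  [load 400/675]
  250 → stock rod 9  [load 650/675]
  125 → stock rod 5  [load 675/675]
  125 → stock rod 6  [load 675/675]
9 stock rods opened.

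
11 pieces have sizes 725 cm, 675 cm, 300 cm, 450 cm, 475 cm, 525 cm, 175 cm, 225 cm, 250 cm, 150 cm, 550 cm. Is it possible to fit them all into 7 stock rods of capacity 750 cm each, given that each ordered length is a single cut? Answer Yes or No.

Yes

A valid assignment using 7 stock rods:
  stock rod 1: 725 = 725
  stock rod 2: 675 = 675
  stock rod 3: 550 + 175 = 725
  stock rod 4: 525 + 225 = 750
  stock rod 5: 475 + 250 = 725
  stock rod 6: 450 + 300 = 750
  stock rod 7: 150 = 150
Every load is within 750 cm, so 7 stock rods suffice.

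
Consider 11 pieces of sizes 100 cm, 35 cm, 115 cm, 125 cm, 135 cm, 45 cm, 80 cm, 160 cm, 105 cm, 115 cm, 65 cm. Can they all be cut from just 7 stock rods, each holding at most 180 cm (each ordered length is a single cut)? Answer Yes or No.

A valid assignment using 7 stock rods:
  stock rod 1: 160 = 160
  stock rod 2: 135 + 45 = 180
  stock rod 3: 125 + 35 = 160
  stock rod 4: 115 + 65 = 180
  stock rod 5: 115 = 115
  stock rod 6: 105 = 105
  stock rod 7: 100 + 80 = 180
Every load is within 180 cm, so 7 stock rods suffice.

Yes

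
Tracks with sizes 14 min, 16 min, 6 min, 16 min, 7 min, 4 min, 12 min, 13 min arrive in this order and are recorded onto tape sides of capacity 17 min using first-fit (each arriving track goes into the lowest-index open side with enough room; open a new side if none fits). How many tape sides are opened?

6

  14 → side 1 (new)  [load 14/17]
  16 → side 2 (new)  [load 16/17]
  6 → side 3 (new)  [load 6/17]
  16 → side 4 (new)  [load 16/17]
  7 → side 3  [load 13/17]
  4 → side 3  [load 17/17]
  12 → side 5 (new)  [load 12/17]
  13 → side 6 (new)  [load 13/17]
6 tape sides opened.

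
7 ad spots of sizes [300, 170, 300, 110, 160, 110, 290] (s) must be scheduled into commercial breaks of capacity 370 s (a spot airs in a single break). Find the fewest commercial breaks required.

5

Total = 300 + 300 + 290 + 170 + 160 + 110 + 110 = 1440 s.
Lower bound: ⌈1440/370⌉ = 4 commercial breaks.
A packing using 5 commercial breaks:
  break 1: 300 = 300
  break 2: 300 = 300
  break 3: 290 = 290
  break 4: 170 + 160 = 330
  break 5: 110 + 110 = 220
No arrangement into 4 commercial breaks stays within capacity, so 5 is optimal.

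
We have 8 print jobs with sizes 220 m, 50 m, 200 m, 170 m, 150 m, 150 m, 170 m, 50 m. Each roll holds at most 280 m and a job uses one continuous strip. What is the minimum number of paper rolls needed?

6

Total = 220 + 200 + 170 + 170 + 150 + 150 + 50 + 50 = 1160 m.
Lower bound: ⌈1160/280⌉ = 5 paper rolls.
Also, 6 print jobs each exceed 140 m, and no two of those can share a roll, so at least 6 paper rolls are needed.
A packing using 6 paper rolls:
  roll 1: 220 + 50 = 270
  roll 2: 200 + 50 = 250
  roll 3: 170 = 170
  roll 4: 170 = 170
  roll 5: 150 = 150
  roll 6: 150 = 150
This matches the lower bound, so 6 is optimal.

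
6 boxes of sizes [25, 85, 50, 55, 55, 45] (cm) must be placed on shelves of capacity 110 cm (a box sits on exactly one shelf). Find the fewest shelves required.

3

Total = 85 + 55 + 55 + 50 + 45 + 25 = 315 cm.
Lower bound: ⌈315/110⌉ = 3 shelves.
A packing using 3 shelves:
  shelf 1: 85 + 25 = 110
  shelf 2: 55 + 55 = 110
  shelf 3: 50 + 45 = 95
This matches the lower bound, so 3 is optimal.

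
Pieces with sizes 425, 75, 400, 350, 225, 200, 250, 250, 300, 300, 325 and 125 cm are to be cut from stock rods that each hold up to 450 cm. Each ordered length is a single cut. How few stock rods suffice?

Total = 425 + 400 + 350 + 325 + 300 + 300 + 250 + 250 + 225 + 200 + 125 + 75 = 3225 cm.
Lower bound: ⌈3225/450⌉ = 8 stock rods.
A packing using 9 stock rods:
  stock rod 1: 425 = 425
  stock rod 2: 400 = 400
  stock rod 3: 350 + 75 = 425
  stock rod 4: 325 + 125 = 450
  stock rod 5: 300 = 300
  stock rod 6: 300 = 300
  stock rod 7: 250 + 200 = 450
  stock rod 8: 250 = 250
  stock rod 9: 225 = 225
No arrangement into 8 stock rods stays within capacity, so 9 is optimal.

9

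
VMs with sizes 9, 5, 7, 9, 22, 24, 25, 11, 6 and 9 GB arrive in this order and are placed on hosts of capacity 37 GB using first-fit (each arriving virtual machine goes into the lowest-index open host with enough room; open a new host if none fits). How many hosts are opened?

4

  9 → host 1 (new)  [load 9/37]
  5 → host 1  [load 14/37]
  7 → host 1  [load 21/37]
  9 → host 1  [load 30/37]
  22 → host 2 (new)  [load 22/37]
  24 → host 3 (new)  [load 24/37]
  25 → host 4 (new)  [load 25/37]
  11 → host 2  [load 33/37]
  6 → host 1  [load 36/37]
  9 → host 3  [load 33/37]
4 hosts opened.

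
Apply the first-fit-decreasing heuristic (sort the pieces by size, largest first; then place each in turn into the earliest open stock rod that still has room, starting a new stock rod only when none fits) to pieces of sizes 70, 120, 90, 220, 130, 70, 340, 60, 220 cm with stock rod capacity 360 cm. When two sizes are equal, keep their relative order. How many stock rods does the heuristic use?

4

Sorted descending: 340, 220, 220, 130, 120, 90, 70, 70, 60.
  340 → stock rod 1 (new)  [load 340/360]
  220 → stock rod 2 (new)  [load 220/360]
  220 → stock rod 3 (new)  [load 220/360]
  130 → stock rod 2  [load 350/360]
  120 → stock rod 3  [load 340/360]
  90 → stock rod 4 (new)  [load 90/360]
  70 → stock rod 4  [load 160/360]
  70 → stock rod 4  [load 230/360]
  60 → stock rod 4  [load 290/360]
4 stock rods opened.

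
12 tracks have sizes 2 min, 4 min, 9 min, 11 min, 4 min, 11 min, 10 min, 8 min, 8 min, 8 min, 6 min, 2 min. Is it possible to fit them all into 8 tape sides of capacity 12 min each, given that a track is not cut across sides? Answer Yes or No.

A valid assignment using 8 tape sides:
  side 1: 11 = 11
  side 2: 11 = 11
  side 3: 10 + 2 = 12
  side 4: 9 + 2 = 11
  side 5: 8 + 4 = 12
  side 6: 8 + 4 = 12
  side 7: 8 = 8
  side 8: 6 = 6
Every load is within 12 min, so 8 tape sides suffice.

Yes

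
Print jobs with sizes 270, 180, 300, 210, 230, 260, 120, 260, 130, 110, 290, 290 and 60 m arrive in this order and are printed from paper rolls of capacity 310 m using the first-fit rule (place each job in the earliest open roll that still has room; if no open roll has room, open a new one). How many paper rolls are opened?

  270 → roll 1 (new)  [load 270/310]
  180 → roll 2 (new)  [load 180/310]
  300 → roll 3 (new)  [load 300/310]
  210 → roll 4 (new)  [load 210/310]
  230 → roll 5 (new)  [load 230/310]
  260 → roll 6 (new)  [load 260/310]
  120 → roll 2  [load 300/310]
  260 → roll 7 (new)  [load 260/310]
  130 → roll 8 (new)  [load 130/310]
  110 → roll 8  [load 240/310]
  290 → roll 9 (new)  [load 290/310]
  290 → roll 10 (new)  [load 290/310]
  60 → roll 4  [load 270/310]
10 paper rolls opened.

10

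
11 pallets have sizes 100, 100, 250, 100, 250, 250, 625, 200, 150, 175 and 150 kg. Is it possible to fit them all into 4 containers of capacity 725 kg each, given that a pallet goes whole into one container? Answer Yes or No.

Yes

A valid assignment using 4 containers:
  container 1: 625 + 100 = 725
  container 2: 250 + 250 + 200 = 700
  container 3: 250 + 175 + 150 + 150 = 725
  container 4: 100 + 100 = 200
Every load is within 725 kg, so 4 containers suffice.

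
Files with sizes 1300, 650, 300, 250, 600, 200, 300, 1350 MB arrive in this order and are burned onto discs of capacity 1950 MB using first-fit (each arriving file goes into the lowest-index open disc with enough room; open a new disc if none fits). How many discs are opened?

3

  1300 → disc 1 (new)  [load 1300/1950]
  650 → disc 1  [load 1950/1950]
  300 → disc 2 (new)  [load 300/1950]
  250 → disc 2  [load 550/1950]
  600 → disc 2  [load 1150/1950]
  200 → disc 2  [load 1350/1950]
  300 → disc 2  [load 1650/1950]
  1350 → disc 3 (new)  [load 1350/1950]
3 discs opened.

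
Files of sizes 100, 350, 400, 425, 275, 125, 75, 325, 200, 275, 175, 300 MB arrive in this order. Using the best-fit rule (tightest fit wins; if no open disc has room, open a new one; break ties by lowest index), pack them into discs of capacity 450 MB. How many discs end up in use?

8

  100 → disc 1 (new)  [load 100/450]
  350 → disc 1  [load 450/450]
  400 → disc 2 (new)  [load 400/450]
  425 → disc 3 (new)  [load 425/450]
  275 → disc 4 (new)  [load 275/450]
  125 → disc 4  [load 400/450]
  75 → disc 5 (new)  [load 75/450]
  325 → disc 5  [load 400/450]
  200 → disc 6 (new)  [load 200/450]
  275 → disc 7 (new)  [load 275/450]
  175 → disc 7  [load 450/450]
  300 → disc 8 (new)  [load 300/450]
8 discs opened.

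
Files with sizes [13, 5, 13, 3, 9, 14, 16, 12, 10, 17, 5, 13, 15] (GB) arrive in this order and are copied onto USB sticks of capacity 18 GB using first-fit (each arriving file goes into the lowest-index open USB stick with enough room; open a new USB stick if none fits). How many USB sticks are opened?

10

  13 → USB stick 1 (new)  [load 13/18]
  5 → USB stick 1  [load 18/18]
  13 → USB stick 2 (new)  [load 13/18]
  3 → USB stick 2  [load 16/18]
  9 → USB stick 3 (new)  [load 9/18]
  14 → USB stick 4 (new)  [load 14/18]
  16 → USB stick 5 (new)  [load 16/18]
  12 → USB stick 6 (new)  [load 12/18]
  10 → USB stick 7 (new)  [load 10/18]
  17 → USB stick 8 (new)  [load 17/18]
  5 → USB stick 3  [load 14/18]
  13 → USB stick 9 (new)  [load 13/18]
  15 → USB stick 10 (new)  [load 15/18]
10 USB sticks opened.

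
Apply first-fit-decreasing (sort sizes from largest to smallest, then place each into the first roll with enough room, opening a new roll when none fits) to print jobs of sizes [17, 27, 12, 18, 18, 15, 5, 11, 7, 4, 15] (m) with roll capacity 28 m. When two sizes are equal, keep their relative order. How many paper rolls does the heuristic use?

Sorted descending: 27, 18, 18, 17, 15, 15, 12, 11, 7, 5, 4.
  27 → roll 1 (new)  [load 27/28]
  18 → roll 2 (new)  [load 18/28]
  18 → roll 3 (new)  [load 18/28]
  17 → roll 4 (new)  [load 17/28]
  15 → roll 5 (new)  [load 15/28]
  15 → roll 6 (new)  [load 15/28]
  12 → roll 5  [load 27/28]
  11 → roll 4  [load 28/28]
  7 → roll 2  [load 25/28]
  5 → roll 3  [load 23/28]
  4 → roll 3  [load 27/28]
6 paper rolls opened.

6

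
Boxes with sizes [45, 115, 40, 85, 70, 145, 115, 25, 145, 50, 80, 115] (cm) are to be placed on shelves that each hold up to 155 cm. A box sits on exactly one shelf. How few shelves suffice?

Total = 145 + 145 + 115 + 115 + 115 + 85 + 80 + 70 + 50 + 45 + 40 + 25 = 1030 cm.
Lower bound: ⌈1030/155⌉ = 7 shelves.
A packing using 8 shelves:
  shelf 1: 145 = 145
  shelf 2: 145 = 145
  shelf 3: 115 + 40 = 155
  shelf 4: 115 + 25 = 140
  shelf 5: 115 = 115
  shelf 6: 85 + 70 = 155
  shelf 7: 80 + 50 = 130
  shelf 8: 45 = 45
No arrangement into 7 shelves stays within capacity, so 8 is optimal.

8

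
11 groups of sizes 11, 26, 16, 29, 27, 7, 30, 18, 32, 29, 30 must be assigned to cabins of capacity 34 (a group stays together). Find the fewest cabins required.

9

Total = 32 + 30 + 30 + 29 + 29 + 27 + 26 + 18 + 16 + 11 + 7 = 255.
Lower bound: ⌈255/34⌉ = 8 cabins.
A packing using 9 cabins:
  cabin 1: 32 = 32
  cabin 2: 30 = 30
  cabin 3: 30 = 30
  cabin 4: 29 = 29
  cabin 5: 29 = 29
  cabin 6: 27 + 7 = 34
  cabin 7: 26 = 26
  cabin 8: 18 + 16 = 34
  cabin 9: 11 = 11
No arrangement into 8 cabins stays within capacity, so 9 is optimal.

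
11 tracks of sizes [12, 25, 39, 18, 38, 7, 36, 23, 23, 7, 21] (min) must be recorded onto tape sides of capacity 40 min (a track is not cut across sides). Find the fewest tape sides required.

7

Total = 39 + 38 + 36 + 25 + 23 + 23 + 21 + 18 + 12 + 7 + 7 = 249 min.
Lower bound: ⌈249/40⌉ = 7 tape sides.
A packing using 7 tape sides:
  side 1: 39 = 39
  side 2: 38 = 38
  side 3: 36 = 36
  side 4: 25 + 12 = 37
  side 5: 23 + 7 + 7 = 37
  side 6: 23 = 23
  side 7: 21 + 18 = 39
This matches the lower bound, so 7 is optimal.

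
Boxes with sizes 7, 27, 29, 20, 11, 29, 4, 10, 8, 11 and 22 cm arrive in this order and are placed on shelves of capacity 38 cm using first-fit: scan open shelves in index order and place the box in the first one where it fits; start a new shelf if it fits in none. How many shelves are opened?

6

  7 → shelf 1 (new)  [load 7/38]
  27 → shelf 1  [load 34/38]
  29 → shelf 2 (new)  [load 29/38]
  20 → shelf 3 (new)  [load 20/38]
  11 → shelf 3  [load 31/38]
  29 → shelf 4 (new)  [load 29/38]
  4 → shelf 1  [load 38/38]
  10 → shelf 5 (new)  [load 10/38]
  8 → shelf 2  [load 37/38]
  11 → shelf 5  [load 21/38]
  22 → shelf 6 (new)  [load 22/38]
6 shelves opened.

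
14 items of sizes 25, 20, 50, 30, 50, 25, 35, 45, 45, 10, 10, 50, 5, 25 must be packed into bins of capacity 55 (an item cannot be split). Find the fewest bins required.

8

Total = 50 + 50 + 50 + 45 + 45 + 35 + 30 + 25 + 25 + 25 + 20 + 10 + 10 + 5 = 425.
Lower bound: ⌈425/55⌉ = 8 bins.
A packing using 8 bins:
  bin 1: 50 + 5 = 55
  bin 2: 50 = 50
  bin 3: 50 = 50
  bin 4: 45 + 10 = 55
  bin 5: 45 + 10 = 55
  bin 6: 35 + 20 = 55
  bin 7: 30 + 25 = 55
  bin 8: 25 + 25 = 50
This matches the lower bound, so 8 is optimal.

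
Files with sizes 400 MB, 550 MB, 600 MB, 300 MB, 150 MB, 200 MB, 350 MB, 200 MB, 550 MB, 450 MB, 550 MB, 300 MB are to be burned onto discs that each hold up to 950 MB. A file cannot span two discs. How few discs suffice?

5

Total = 600 + 550 + 550 + 550 + 450 + 400 + 350 + 300 + 300 + 200 + 200 + 150 = 4600 MB.
Lower bound: ⌈4600/950⌉ = 5 discs.
A packing using 5 discs:
  disc 1: 600 + 350 = 950
  disc 2: 550 + 400 = 950
  disc 3: 550 + 300 = 850
  disc 4: 550 + 200 + 200 = 950
  disc 5: 450 + 300 + 150 = 900
This matches the lower bound, so 5 is optimal.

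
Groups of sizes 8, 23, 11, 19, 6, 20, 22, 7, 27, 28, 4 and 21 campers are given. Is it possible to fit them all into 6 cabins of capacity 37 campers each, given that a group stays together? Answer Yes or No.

Total = 196 campers; ⌈196/37⌉ = 6.
7 groups each exceed half the capacity and cannot share a cabin, forcing at least 7 cabins.
At least 7 cabins are required, but only 6 are allowed.

No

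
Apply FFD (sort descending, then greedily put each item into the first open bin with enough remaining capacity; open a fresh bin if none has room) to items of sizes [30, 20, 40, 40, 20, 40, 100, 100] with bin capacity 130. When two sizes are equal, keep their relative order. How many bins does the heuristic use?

4

Sorted descending: 100, 100, 40, 40, 40, 30, 20, 20.
  100 → bin 1 (new)  [load 100/130]
  100 → bin 2 (new)  [load 100/130]
  40 → bin 3 (new)  [load 40/130]
  40 → bin 3  [load 80/130]
  40 → bin 3  [load 120/130]
  30 → bin 1  [load 130/130]
  20 → bin 2  [load 120/130]
  20 → bin 4 (new)  [load 20/130]
4 bins opened.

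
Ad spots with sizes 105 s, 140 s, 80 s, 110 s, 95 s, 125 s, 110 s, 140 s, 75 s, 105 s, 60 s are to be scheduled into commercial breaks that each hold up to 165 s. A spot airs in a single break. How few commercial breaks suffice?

Total = 140 + 140 + 125 + 110 + 110 + 105 + 105 + 95 + 80 + 75 + 60 = 1145 s.
Lower bound: ⌈1145/165⌉ = 7 commercial breaks.
Also, 8 ad spots each exceed 165/2 s, and no two of those can share a break, so at least 8 commercial breaks are needed.
A packing using 9 commercial breaks:
  break 1: 140 = 140
  break 2: 140 = 140
  break 3: 125 = 125
  break 4: 110 = 110
  break 5: 110 = 110
  break 6: 105 + 60 = 165
  break 7: 105 = 105
  break 8: 95 = 95
  break 9: 80 + 75 = 155
No arrangement into 8 commercial breaks stays within capacity, so 9 is optimal.

9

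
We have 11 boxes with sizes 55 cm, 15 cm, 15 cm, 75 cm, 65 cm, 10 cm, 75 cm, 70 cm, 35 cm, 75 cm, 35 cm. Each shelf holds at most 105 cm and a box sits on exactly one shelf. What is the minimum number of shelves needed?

6

Total = 75 + 75 + 75 + 70 + 65 + 55 + 35 + 35 + 15 + 15 + 10 = 525 cm.
Lower bound: ⌈525/105⌉ = 5 shelves.
Also, 6 boxes each exceed 105/2 cm, and no two of those can share a shelf, so at least 6 shelves are needed.
A packing using 6 shelves:
  shelf 1: 75 + 15 + 15 = 105
  shelf 2: 75 + 10 = 85
  shelf 3: 75 = 75
  shelf 4: 70 + 35 = 105
  shelf 5: 65 + 35 = 100
  shelf 6: 55 = 55
This matches the lower bound, so 6 is optimal.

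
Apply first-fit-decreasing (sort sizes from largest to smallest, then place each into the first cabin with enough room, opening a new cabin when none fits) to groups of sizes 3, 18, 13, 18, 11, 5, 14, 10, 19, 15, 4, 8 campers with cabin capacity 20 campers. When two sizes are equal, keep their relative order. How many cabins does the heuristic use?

Sorted descending: 19, 18, 18, 15, 14, 13, 11, 10, 8, 5, 4, 3.
  19 → cabin 1 (new)  [load 19/20]
  18 → cabin 2 (new)  [load 18/20]
  18 → cabin 3 (new)  [load 18/20]
  15 → cabin 4 (new)  [load 15/20]
  14 → cabin 5 (new)  [load 14/20]
  13 → cabin 6 (new)  [load 13/20]
  11 → cabin 7 (new)  [load 11/20]
  10 → cabin 8 (new)  [load 10/20]
  8 → cabin 7  [load 19/20]
  5 → cabin 4  [load 20/20]
  4 → cabin 5  [load 18/20]
  3 → cabin 6  [load 16/20]
8 cabins opened.

8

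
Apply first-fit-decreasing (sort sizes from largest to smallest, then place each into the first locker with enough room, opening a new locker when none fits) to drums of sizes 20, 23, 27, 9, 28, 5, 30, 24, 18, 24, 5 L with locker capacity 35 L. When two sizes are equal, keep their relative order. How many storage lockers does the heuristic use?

Sorted descending: 30, 28, 27, 24, 24, 23, 20, 18, 9, 5, 5.
  30 → locker 1 (new)  [load 30/35]
  28 → locker 2 (new)  [load 28/35]
  27 → locker 3 (new)  [load 27/35]
  24 → locker 4 (new)  [load 24/35]
  24 → locker 5 (new)  [load 24/35]
  23 → locker 6 (new)  [load 23/35]
  20 → locker 7 (new)  [load 20/35]
  18 → locker 8 (new)  [load 18/35]
  9 → locker 4  [load 33/35]
  5 → locker 1  [load 35/35]
  5 → locker 2  [load 33/35]
8 storage lockers opened.

8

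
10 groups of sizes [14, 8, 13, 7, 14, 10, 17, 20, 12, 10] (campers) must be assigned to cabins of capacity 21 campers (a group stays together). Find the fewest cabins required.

Total = 20 + 17 + 14 + 14 + 13 + 12 + 10 + 10 + 8 + 7 = 125 campers.
Lower bound: ⌈125/21⌉ = 6 cabins.
A packing using 7 cabins:
  cabin 1: 20 = 20
  cabin 2: 17 = 17
  cabin 3: 14 + 7 = 21
  cabin 4: 14 = 14
  cabin 5: 13 + 8 = 21
  cabin 6: 12 = 12
  cabin 7: 10 + 10 = 20
No arrangement into 6 cabins stays within capacity, so 7 is optimal.

7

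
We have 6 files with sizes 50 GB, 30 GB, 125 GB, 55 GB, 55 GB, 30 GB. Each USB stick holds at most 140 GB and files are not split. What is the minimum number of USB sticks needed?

Total = 125 + 55 + 55 + 50 + 30 + 30 = 345 GB.
Lower bound: ⌈345/140⌉ = 3 USB sticks.
A packing using 3 USB sticks:
  USB stick 1: 125 = 125
  USB stick 2: 55 + 55 + 30 = 140
  USB stick 3: 50 + 30 = 80
This matches the lower bound, so 3 is optimal.

3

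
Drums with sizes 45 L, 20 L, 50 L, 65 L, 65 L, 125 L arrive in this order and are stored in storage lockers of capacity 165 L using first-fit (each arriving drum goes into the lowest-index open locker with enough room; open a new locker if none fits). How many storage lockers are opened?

  45 → locker 1 (new)  [load 45/165]
  20 → locker 1  [load 65/165]
  50 → locker 1  [load 115/165]
  65 → locker 2 (new)  [load 65/165]
  65 → locker 2  [load 130/165]
  125 → locker 3 (new)  [load 125/165]
3 storage lockers opened.

3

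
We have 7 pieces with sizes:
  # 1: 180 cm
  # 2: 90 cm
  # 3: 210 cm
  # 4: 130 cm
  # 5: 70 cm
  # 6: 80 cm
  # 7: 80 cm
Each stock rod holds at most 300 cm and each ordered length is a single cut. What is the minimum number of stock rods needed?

3

Total = 210 + 180 + 130 + 90 + 80 + 80 + 70 = 840 cm.
Lower bound: ⌈840/300⌉ = 3 stock rods.
A packing using 3 stock rods:
  stock rod 1: 210 + 90 = 300
  stock rod 2: 180 + 80 = 260
  stock rod 3: 130 + 80 + 70 = 280
This matches the lower bound, so 3 is optimal.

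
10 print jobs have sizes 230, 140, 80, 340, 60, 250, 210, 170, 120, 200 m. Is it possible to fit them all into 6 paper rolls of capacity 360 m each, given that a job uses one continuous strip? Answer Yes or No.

A valid assignment using 6 paper rolls:
  roll 1: 340 = 340
  roll 2: 250 + 80 = 330
  roll 3: 230 + 120 = 350
  roll 4: 210 + 140 = 350
  roll 5: 200 + 60 = 260
  roll 6: 170 = 170
Every load is within 360 m, so 6 paper rolls suffice.

Yes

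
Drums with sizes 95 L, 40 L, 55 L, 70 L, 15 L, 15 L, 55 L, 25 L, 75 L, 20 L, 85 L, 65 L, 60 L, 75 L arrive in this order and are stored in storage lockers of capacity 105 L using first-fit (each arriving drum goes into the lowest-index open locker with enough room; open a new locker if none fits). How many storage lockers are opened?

  95 → locker 1 (new)  [load 95/105]
  40 → locker 2 (new)  [load 40/105]
  55 → locker 2  [load 95/105]
  70 → locker 3 (new)  [load 70/105]
  15 → locker 3  [load 85/105]
  15 → locker 3  [load 100/105]
  55 → locker 4 (new)  [load 55/105]
  25 → locker 4  [load 80/105]
  75 → locker 5 (new)  [load 75/105]
  20 → locker 4  [load 100/105]
  85 → locker 6 (new)  [load 85/105]
  65 → locker 7 (new)  [load 65/105]
  60 → locker 8 (new)  [load 60/105]
  75 → locker 9 (new)  [load 75/105]
9 storage lockers opened.

9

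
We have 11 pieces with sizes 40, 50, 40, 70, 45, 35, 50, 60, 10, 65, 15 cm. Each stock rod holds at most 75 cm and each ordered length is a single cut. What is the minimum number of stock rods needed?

Total = 70 + 65 + 60 + 50 + 50 + 45 + 40 + 40 + 35 + 15 + 10 = 480 cm.
Lower bound: ⌈480/75⌉ = 7 stock rods.
Also, 8 pieces each exceed 75/2 cm, and no two of those can share a stock rod, so at least 8 stock rods are needed.
A packing using 8 stock rods:
  stock rod 1: 70 = 70
  stock rod 2: 65 + 10 = 75
  stock rod 3: 60 + 15 = 75
  stock rod 4: 50 = 50
  stock rod 5: 50 = 50
  stock rod 6: 45 = 45
  stock rod 7: 40 + 35 = 75
  stock rod 8: 40 = 40
This matches the lower bound, so 8 is optimal.

8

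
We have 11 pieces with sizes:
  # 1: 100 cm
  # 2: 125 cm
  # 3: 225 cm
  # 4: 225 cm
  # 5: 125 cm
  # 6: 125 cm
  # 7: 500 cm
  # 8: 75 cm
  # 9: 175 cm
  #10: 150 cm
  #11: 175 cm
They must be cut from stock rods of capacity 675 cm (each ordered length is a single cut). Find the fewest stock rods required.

Total = 500 + 225 + 225 + 175 + 175 + 150 + 125 + 125 + 125 + 100 + 75 = 2000 cm.
Lower bound: ⌈2000/675⌉ = 3 stock rods.
A packing using 3 stock rods:
  stock rod 1: 500 + 175 = 675
  stock rod 2: 225 + 225 + 150 + 75 = 675
  stock rod 3: 175 + 125 + 125 + 125 + 100 = 650
This matches the lower bound, so 3 is optimal.

3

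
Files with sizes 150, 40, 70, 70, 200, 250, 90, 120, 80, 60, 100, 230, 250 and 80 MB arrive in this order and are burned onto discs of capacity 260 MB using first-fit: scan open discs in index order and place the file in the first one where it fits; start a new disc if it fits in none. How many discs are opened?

8

  150 → disc 1 (new)  [load 150/260]
  40 → disc 1  [load 190/260]
  70 → disc 1  [load 260/260]
  70 → disc 2 (new)  [load 70/260]
  200 → disc 3 (new)  [load 200/260]
  250 → disc 4 (new)  [load 250/260]
  90 → disc 2  [load 160/260]
  120 → disc 5 (new)  [load 120/260]
  80 → disc 2  [load 240/260]
  60 → disc 3  [load 260/260]
  100 → disc 5  [load 220/260]
  230 → disc 6 (new)  [load 230/260]
  250 → disc 7 (new)  [load 250/260]
  80 → disc 8 (new)  [load 80/260]
8 discs opened.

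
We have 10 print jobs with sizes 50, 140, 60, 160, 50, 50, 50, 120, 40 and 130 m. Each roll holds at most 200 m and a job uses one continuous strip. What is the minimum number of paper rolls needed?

Total = 160 + 140 + 130 + 120 + 60 + 50 + 50 + 50 + 50 + 40 = 850 m.
Lower bound: ⌈850/200⌉ = 5 paper rolls.
A packing using 5 paper rolls:
  roll 1: 160 + 40 = 200
  roll 2: 140 + 60 = 200
  roll 3: 130 + 50 = 180
  roll 4: 120 + 50 = 170
  roll 5: 50 + 50 = 100
This matches the lower bound, so 5 is optimal.

5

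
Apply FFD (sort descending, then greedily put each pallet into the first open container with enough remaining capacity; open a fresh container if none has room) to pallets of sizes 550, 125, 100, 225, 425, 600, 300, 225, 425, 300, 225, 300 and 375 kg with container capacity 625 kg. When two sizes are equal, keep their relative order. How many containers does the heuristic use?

Sorted descending: 600, 550, 425, 425, 375, 300, 300, 300, 225, 225, 225, 125, 100.
  600 → container 1 (new)  [load 600/625]
  550 → container 2 (new)  [load 550/625]
  425 → container 3 (new)  [load 425/625]
  425 → container 4 (new)  [load 425/625]
  375 → container 5 (new)  [load 375/625]
  300 → container 6 (new)  [load 300/625]
  300 → container 6  [load 600/625]
  300 → container 7 (new)  [load 300/625]
  225 → container 5  [load 600/625]
  225 → container 7  [load 525/625]
  225 → container 8 (new)  [load 225/625]
  125 → container 3  [load 550/625]
  100 → container 4  [load 525/625]
8 containers opened.

8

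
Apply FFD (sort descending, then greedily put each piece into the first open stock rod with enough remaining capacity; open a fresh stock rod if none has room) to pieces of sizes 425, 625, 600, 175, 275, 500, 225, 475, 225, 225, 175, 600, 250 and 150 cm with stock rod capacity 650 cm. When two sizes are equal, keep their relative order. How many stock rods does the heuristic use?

Sorted descending: 625, 600, 600, 500, 475, 425, 275, 250, 225, 225, 225, 175, 175, 150.
  625 → stock rod 1 (new)  [load 625/650]
  600 → stock rod 2 (new)  [load 600/650]
  600 → stock rod 3 (new)  [load 600/650]
  500 → stock rod 4 (new)  [load 500/650]
  475 → stock rod 5 (new)  [load 475/650]
  425 → stock rod 6 (new)  [load 425/650]
  275 → stock rod 7 (new)  [load 275/650]
  250 → stock rod 7  [load 525/650]
  225 → stock rod 6  [load 650/650]
  225 → stock rod 8 (new)  [load 225/650]
  225 → stock rod 8  [load 450/650]
  175 → stock rod 5  [load 650/650]
  175 → stock rod 8  [load 625/650]
  150 → stock rod 4  [load 650/650]
8 stock rods opened.

8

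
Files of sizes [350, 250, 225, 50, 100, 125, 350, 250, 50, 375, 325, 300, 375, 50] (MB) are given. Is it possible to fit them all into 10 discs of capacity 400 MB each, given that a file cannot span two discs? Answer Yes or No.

Yes

A valid assignment using 9 discs:
  disc 1: 375 = 375
  disc 2: 375 = 375
  disc 3: 350 + 50 = 400
  disc 4: 350 + 50 = 400
  disc 5: 325 + 50 = 375
  disc 6: 300 + 100 = 400
  disc 7: 250 + 125 = 375
  disc 8: 250 = 250
  disc 9: 225 = 225
That uses only 9 ≤ 10, so 10 discs are enough.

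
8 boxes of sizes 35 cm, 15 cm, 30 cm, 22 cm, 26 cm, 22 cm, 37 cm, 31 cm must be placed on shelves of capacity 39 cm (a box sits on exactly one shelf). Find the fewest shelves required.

Total = 37 + 35 + 31 + 30 + 26 + 22 + 22 + 15 = 218 cm.
Lower bound: ⌈218/39⌉ = 6 shelves.
Also, 7 boxes each exceed 39/2 cm, and no two of those can share a shelf, so at least 7 shelves are needed.
A packing using 7 shelves:
  shelf 1: 37 = 37
  shelf 2: 35 = 35
  shelf 3: 31 = 31
  shelf 4: 30 = 30
  shelf 5: 26 = 26
  shelf 6: 22 + 15 = 37
  shelf 7: 22 = 22
This matches the lower bound, so 7 is optimal.

7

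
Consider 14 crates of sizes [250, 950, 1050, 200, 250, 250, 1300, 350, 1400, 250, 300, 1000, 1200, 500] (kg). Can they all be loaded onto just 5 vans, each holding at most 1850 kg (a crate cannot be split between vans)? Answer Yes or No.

No

Total = 9250 kg; ⌈9250/1850⌉ = 5.
6 crates each exceed half the capacity and cannot share a van, forcing at least 6 vans.
At least 6 vans are required, but only 5 are allowed.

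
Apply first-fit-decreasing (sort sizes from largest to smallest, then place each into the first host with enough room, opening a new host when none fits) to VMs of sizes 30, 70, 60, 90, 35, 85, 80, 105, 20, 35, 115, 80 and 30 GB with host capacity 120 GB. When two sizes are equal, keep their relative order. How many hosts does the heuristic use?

8

Sorted descending: 115, 105, 90, 85, 80, 80, 70, 60, 35, 35, 30, 30, 20.
  115 → host 1 (new)  [load 115/120]
  105 → host 2 (new)  [load 105/120]
  90 → host 3 (new)  [load 90/120]
  85 → host 4 (new)  [load 85/120]
  80 → host 5 (new)  [load 80/120]
  80 → host 6 (new)  [load 80/120]
  70 → host 7 (new)  [load 70/120]
  60 → host 8 (new)  [load 60/120]
  35 → host 4  [load 120/120]
  35 → host 5  [load 115/120]
  30 → host 3  [load 120/120]
  30 → host 6  [load 110/120]
  20 → host 7  [load 90/120]
8 hosts opened.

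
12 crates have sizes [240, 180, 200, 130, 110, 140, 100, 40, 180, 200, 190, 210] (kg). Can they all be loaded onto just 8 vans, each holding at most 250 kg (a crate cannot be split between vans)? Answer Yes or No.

No

Total = 1920 kg; ⌈1920/250⌉ = 8.
9 crates each exceed half the capacity and cannot share a van, forcing at least 9 vans.
At least 9 vans are required, but only 8 are allowed.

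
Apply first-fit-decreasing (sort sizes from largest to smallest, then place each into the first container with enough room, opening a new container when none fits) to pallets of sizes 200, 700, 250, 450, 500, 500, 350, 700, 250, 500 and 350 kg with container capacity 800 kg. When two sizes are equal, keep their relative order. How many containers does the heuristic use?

7

Sorted descending: 700, 700, 500, 500, 500, 450, 350, 350, 250, 250, 200.
  700 → container 1 (new)  [load 700/800]
  700 → container 2 (new)  [load 700/800]
  500 → container 3 (new)  [load 500/800]
  500 → container 4 (new)  [load 500/800]
  500 → container 5 (new)  [load 500/800]
  450 → container 6 (new)  [load 450/800]
  350 → container 6  [load 800/800]
  350 → container 7 (new)  [load 350/800]
  250 → container 3  [load 750/800]
  250 → container 4  [load 750/800]
  200 → container 5  [load 700/800]
7 containers opened.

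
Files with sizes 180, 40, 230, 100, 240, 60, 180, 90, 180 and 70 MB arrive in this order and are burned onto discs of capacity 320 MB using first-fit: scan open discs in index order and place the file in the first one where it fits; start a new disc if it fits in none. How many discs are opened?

  180 → disc 1 (new)  [load 180/320]
  40 → disc 1  [load 220/320]
  230 → disc 2 (new)  [load 230/320]
  100 → disc 1  [load 320/320]
  240 → disc 3 (new)  [load 240/320]
  60 → disc 2  [load 290/320]
  180 → disc 4 (new)  [load 180/320]
  90 → disc 4  [load 270/320]
  180 → disc 5 (new)  [load 180/320]
  70 → disc 3  [load 310/320]
5 discs opened.

5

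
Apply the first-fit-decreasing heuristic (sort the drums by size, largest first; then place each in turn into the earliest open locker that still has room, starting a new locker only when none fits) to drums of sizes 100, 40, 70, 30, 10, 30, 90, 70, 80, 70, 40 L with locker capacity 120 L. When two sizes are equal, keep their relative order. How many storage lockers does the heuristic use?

Sorted descending: 100, 90, 80, 70, 70, 70, 40, 40, 30, 30, 10.
  100 → locker 1 (new)  [load 100/120]
  90 → locker 2 (new)  [load 90/120]
  80 → locker 3 (new)  [load 80/120]
  70 → locker 4 (new)  [load 70/120]
  70 → locker 5 (new)  [load 70/120]
  70 → locker 6 (new)  [load 70/120]
  40 → locker 3  [load 120/120]
  40 → locker 4  [load 110/120]
  30 → locker 2  [load 120/120]
  30 → locker 5  [load 100/120]
  10 → locker 1  [load 110/120]
6 storage lockers opened.

6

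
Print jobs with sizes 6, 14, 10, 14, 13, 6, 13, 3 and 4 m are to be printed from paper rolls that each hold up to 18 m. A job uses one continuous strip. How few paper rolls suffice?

6

Total = 14 + 14 + 13 + 13 + 10 + 6 + 6 + 4 + 3 = 83 m.
Lower bound: ⌈83/18⌉ = 5 paper rolls.
A packing using 6 paper rolls:
  roll 1: 14 + 4 = 18
  roll 2: 14 + 3 = 17
  roll 3: 13 = 13
  roll 4: 13 = 13
  roll 5: 10 + 6 = 16
  roll 6: 6 = 6
No arrangement into 5 paper rolls stays within capacity, so 6 is optimal.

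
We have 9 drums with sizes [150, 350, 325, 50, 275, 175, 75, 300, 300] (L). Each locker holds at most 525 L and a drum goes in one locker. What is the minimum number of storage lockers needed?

5

Total = 350 + 325 + 300 + 300 + 275 + 175 + 150 + 75 + 50 = 2000 L.
Lower bound: ⌈2000/525⌉ = 4 storage lockers.
Also, 5 drums each exceed 525/2 L, and no two of those can share a locker, so at least 5 storage lockers are needed.
A packing using 5 storage lockers:
  locker 1: 350 + 175 = 525
  locker 2: 325 + 150 + 50 = 525
  locker 3: 300 + 75 = 375
  locker 4: 300 = 300
  locker 5: 275 = 275
This matches the lower bound, so 5 is optimal.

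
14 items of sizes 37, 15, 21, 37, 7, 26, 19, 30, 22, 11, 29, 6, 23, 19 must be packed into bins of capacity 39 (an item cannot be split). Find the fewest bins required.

9

Total = 37 + 37 + 30 + 29 + 26 + 23 + 22 + 21 + 19 + 19 + 15 + 11 + 7 + 6 = 302.
Lower bound: ⌈302/39⌉ = 8 bins.
A packing using 9 bins:
  bin 1: 37 = 37
  bin 2: 37 = 37
  bin 3: 30 + 7 = 37
  bin 4: 29 + 6 = 35
  bin 5: 26 + 11 = 37
  bin 6: 23 + 15 = 38
  bin 7: 22 = 22
  bin 8: 21 = 21
  bin 9: 19 + 19 = 38
No arrangement into 8 bins stays within capacity, so 9 is optimal.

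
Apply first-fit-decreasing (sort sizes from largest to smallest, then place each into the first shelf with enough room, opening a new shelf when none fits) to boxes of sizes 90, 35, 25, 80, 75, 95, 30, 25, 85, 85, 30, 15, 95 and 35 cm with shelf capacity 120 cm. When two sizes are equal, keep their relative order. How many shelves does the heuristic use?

7

Sorted descending: 95, 95, 90, 85, 85, 80, 75, 35, 35, 30, 30, 25, 25, 15.
  95 → shelf 1 (new)  [load 95/120]
  95 → shelf 2 (new)  [load 95/120]
  90 → shelf 3 (new)  [load 90/120]
  85 → shelf 4 (new)  [load 85/120]
  85 → shelf 5 (new)  [load 85/120]
  80 → shelf 6 (new)  [load 80/120]
  75 → shelf 7 (new)  [load 75/120]
  35 → shelf 4  [load 120/120]
  35 → shelf 5  [load 120/120]
  30 → shelf 3  [load 120/120]
  30 → shelf 6  [load 110/120]
  25 → shelf 1  [load 120/120]
  25 → shelf 2  [load 120/120]
  15 → shelf 7  [load 90/120]
7 shelves opened.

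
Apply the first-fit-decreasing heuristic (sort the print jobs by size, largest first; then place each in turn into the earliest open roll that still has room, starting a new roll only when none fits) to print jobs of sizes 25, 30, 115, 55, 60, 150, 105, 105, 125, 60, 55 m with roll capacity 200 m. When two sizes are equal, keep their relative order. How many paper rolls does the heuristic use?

Sorted descending: 150, 125, 115, 105, 105, 60, 60, 55, 55, 30, 25.
  150 → roll 1 (new)  [load 150/200]
  125 → roll 2 (new)  [load 125/200]
  115 → roll 3 (new)  [load 115/200]
  105 → roll 4 (new)  [load 105/200]
  105 → roll 5 (new)  [load 105/200]
  60 → roll 2  [load 185/200]
  60 → roll 3  [load 175/200]
  55 → roll 4  [load 160/200]
  55 → roll 5  [load 160/200]
  30 → roll 1  [load 180/200]
  25 → roll 3  [load 200/200]
5 paper rolls opened.

5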